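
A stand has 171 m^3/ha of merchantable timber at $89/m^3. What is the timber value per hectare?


Value = 171 * 89 = $15219/ha

$15219/ha


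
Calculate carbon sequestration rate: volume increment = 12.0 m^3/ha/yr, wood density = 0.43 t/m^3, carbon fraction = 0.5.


C = 12.0 * 0.43 * 0.5 = 2.58 t C/ha/yr

2.58 t C/ha/yr


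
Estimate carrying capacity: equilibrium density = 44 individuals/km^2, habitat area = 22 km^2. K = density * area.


K = 44 * 22 = 968 individuals

968 individuals


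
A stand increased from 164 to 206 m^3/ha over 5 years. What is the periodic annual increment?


PAI = (V2 - V1) / period = (206 - 164) / 5 = 42 / 5 = 8.40 m^3/ha/yr

8.40 m^3/ha/yr


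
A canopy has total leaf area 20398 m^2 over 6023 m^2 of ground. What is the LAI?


LAI = 20398 / 6023 = 3.3867 ≈ 3.39

3.39


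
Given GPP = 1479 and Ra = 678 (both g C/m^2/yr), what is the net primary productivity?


NPP = GPP - Ra = 1479 - 678 = 801 g C/m^2/yr

801 g C/m^2/yr


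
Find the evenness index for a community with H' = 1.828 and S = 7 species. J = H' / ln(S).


ln(7) = 1.94591
J = H' / ln(S) = 1.828 / 1.94591 = 0.939406 ≈ 0.9394

0.9394


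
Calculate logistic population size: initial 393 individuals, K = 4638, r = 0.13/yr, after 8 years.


(K - N0)/N0 = (4638 - 393)/393 = 4245/393 = 10.8015
r*t = 0.13 * 8 = 1.04; exp(-1.04) = 0.353455
10.8015 * 0.353455 = 3.81784
1 + 3.81784 = 4.81784
N = 4638 / 4.81784 = 962.672 ≈ 963

963


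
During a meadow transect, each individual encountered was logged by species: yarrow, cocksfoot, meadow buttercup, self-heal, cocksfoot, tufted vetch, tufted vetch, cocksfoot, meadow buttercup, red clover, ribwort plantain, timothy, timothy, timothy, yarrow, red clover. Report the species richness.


Total individuals logged = 16
Distinct species (count of individuals): yarrow (2), cocksfoot (3), meadow buttercup (2), self-heal (1), tufted vetch (2), red clover (2), ribwort plantain (1), timothy (3)
Species richness = number of distinct species = 8

8


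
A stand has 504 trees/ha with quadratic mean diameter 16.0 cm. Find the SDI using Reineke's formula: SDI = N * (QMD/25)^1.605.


QMD/25 = 16.0/25 = 0.64
(0.64)^1.605 = exp(1.605 * ln(0.64)) = exp(1.605 * (-0.446287)) = exp(-0.716291) = 0.488561
SDI = 504 * 0.488561 = 246.235 ≈ 246

246


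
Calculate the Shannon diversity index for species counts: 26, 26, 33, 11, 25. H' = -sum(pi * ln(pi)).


Total N = 26 + 26 + 33 + 11 + 25 = 121
Per-species terms:
  p = 26/121 = 0.214876; ln(p) = -1.537694; p*ln(p) = 0.214876 * (-1.537694) = -0.330414
  p = 26/121 = 0.214876; ln(p) = -1.537694; p*ln(p) = 0.214876 * (-1.537694) = -0.330414
  p = 33/121 = 0.272727; ln(p) = -1.299284; p*ln(p) = 0.272727 * (-1.299284) = -0.354350
  p = 11/121 = 0.090909; ln(p) = -2.397896; p*ln(p) = 0.090909 * (-2.397896) = -0.217990
  p = 25/121 = 0.206612; ln(p) = -1.576913; p*ln(p) = 0.206612 * (-1.576913) = -0.325809
sum(p*ln(p)) = (-0.330414) + (-0.330414) + (-0.354350) + (-0.217990) + (-0.325809) = -1.558977
H' = -(-1.558977) = 1.558977 ≈ 1.5590

1.5590


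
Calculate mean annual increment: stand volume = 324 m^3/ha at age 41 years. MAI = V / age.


MAI = 324 / 41 = 7.9024 ≈ 7.90 m^3/ha/yr

7.90 m^3/ha/yr


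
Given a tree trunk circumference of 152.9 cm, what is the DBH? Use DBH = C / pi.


DBH = C / pi = 152.9 / 3.141593 = 48.6696 ≈ 48.67 cm

48.67 cm


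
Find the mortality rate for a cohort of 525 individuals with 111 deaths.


Mortality rate = 111 / 525 = 0.211429 ≈ 0.2114

0.2114


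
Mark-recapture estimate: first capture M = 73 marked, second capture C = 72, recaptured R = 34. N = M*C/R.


N = M * C / R = 73 * 72 / 34 = 5256 / 34 = 154.59 ≈ 155

155 individuals


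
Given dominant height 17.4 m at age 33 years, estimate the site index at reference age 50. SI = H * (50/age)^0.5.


50/33 = 1.51515
(1.51515)^0.5 = 1.23091
SI = 17.4 * 1.23091 = 21.4178 ≈ 21.4 m

21.4 m


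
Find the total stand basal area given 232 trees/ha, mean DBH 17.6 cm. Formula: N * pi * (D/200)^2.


(D/200)^2 = (17.6/200)^2 = 0.088^2 = 0.007744
Individual BA = 3.141593 * 0.007744 = 0.0243285 m^2
Stand BA = 232 * 0.0243285 = 5.64421 ≈ 5.64 m^2/ha

5.64 m^2/ha


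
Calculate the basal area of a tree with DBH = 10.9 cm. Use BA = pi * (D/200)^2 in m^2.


D/200 = 10.9/200 = 0.0545 m
(D/200)^2 = 0.0545^2 = 0.00297025
BA = 3.141593 * 0.00297025 = 0.00933132 ≈ 0.0093 m^2

0.0093 m^2


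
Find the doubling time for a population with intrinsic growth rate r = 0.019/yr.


td = ln(2) / 0.019 = 0.693147 / 0.019 = 36.4814 ≈ 36.5 years

36.5 years


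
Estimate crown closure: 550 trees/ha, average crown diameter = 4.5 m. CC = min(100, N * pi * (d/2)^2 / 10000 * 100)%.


(d/2)^2 = (4.5/2)^2 = 2.25^2 = 5.0625
Crown area = 3.141593 * 5.0625 = 15.9043 m^2
N * area / 10000 * 100 = 550 * 15.9043 / 10000 * 100 = 87.4737
CC = min(100, 87.4737) = 87.4737 ≈ 87.5%

87.5%


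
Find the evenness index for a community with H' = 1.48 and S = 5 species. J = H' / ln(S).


ln(5) = 1.60944
J = H' / ln(S) = 1.48 / 1.60944 = 0.919575 ≈ 0.9196

0.9196


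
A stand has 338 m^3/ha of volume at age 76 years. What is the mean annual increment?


MAI = 338 / 76 = 4.4474 ≈ 4.45 m^3/ha/yr

4.45 m^3/ha/yr


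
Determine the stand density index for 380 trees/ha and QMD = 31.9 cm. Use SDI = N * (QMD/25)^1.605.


QMD/25 = 31.9/25 = 1.276
(1.276)^1.605 = exp(1.605 * ln(1.276)) = exp(1.605 * 0.243730) = exp(0.391187) = 1.47874
SDI = 380 * 1.47874 = 561.921 ≈ 562

562


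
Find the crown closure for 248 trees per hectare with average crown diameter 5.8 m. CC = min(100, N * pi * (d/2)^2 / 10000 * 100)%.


(d/2)^2 = (5.8/2)^2 = 2.9^2 = 8.41
Crown area = 3.141593 * 8.41 = 26.4208 m^2
N * area / 10000 * 100 = 248 * 26.4208 / 10000 * 100 = 65.5236
CC = min(100, 65.5236) = 65.5236 ≈ 65.5%

65.5%


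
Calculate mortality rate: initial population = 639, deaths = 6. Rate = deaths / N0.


Mortality rate = 6 / 639 = 0.009390 ≈ 0.0094

0.0094


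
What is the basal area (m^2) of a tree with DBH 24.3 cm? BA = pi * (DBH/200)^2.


D/200 = 24.3/200 = 0.1215 m
(D/200)^2 = 0.1215^2 = 0.01476225
BA = 3.141593 * 0.01476225 = 0.0463770 ≈ 0.0464 m^2

0.0464 m^2


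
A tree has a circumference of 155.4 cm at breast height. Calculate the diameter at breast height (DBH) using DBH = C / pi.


DBH = C / pi = 155.4 / 3.141593 = 49.4654 ≈ 49.47 cm

49.47 cm


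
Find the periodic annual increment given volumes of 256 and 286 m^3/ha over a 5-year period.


PAI = (V2 - V1) / period = (286 - 256) / 5 = 30 / 5 = 6.00 m^3/ha/yr

6.00 m^3/ha/yr


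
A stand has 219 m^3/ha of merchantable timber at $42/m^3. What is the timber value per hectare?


Value = 219 * 42 = $9198/ha

$9198/ha


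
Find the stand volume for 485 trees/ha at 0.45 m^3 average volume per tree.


V_stand = 485 * 0.45 = 218.25 ≈ 218.3 m^3/ha

218.3 m^3/ha


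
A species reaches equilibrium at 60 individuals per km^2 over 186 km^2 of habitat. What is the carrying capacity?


K = 60 * 186 = 11160 individuals

11160 individuals


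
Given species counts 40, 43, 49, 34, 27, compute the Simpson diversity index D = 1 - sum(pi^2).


Total N = 40 + 43 + 49 + 34 + 27 = 193
Per-species terms:
  p = 40/193 = 0.207254; p^2 = 0.207254^2 = 0.042954
  p = 43/193 = 0.222798; p^2 = 0.222798^2 = 0.049639
  p = 49/193 = 0.253886; p^2 = 0.253886^2 = 0.064458
  p = 34/193 = 0.176166; p^2 = 0.176166^2 = 0.031034
  p = 27/193 = 0.139896; p^2 = 0.139896^2 = 0.019571
sum(p^2) = 0.042954 + 0.049639 + 0.064458 + 0.031034 + 0.019571 = 0.207656
D = 1 - 0.207656 = 0.792344 ≈ 0.7923

0.7923


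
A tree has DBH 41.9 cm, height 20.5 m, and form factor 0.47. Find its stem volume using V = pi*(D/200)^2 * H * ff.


(D/200)^2 = (41.9/200)^2 = 0.2095^2 = 0.04389025
BA = 3.141593 * 0.04389025 = 0.137885 m^2
V = 0.137885 * 20.5 * 0.47 = 1.32852 ≈ 1.329 m^3

1.329 m^3


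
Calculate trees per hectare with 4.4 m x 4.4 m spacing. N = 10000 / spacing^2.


N = 10000 / 4.4^2 = 10000 / 19.36 = 516.529 ≈ 517 trees/ha

517 trees/ha


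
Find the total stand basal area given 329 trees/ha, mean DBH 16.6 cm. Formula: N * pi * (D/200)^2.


(D/200)^2 = (16.6/200)^2 = 0.083^2 = 0.006889
Individual BA = 3.141593 * 0.006889 = 0.0216424 m^2
Stand BA = 329 * 0.0216424 = 7.12035 ≈ 7.12 m^2/ha

7.12 m^2/ha


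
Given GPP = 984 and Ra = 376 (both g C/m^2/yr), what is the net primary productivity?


NPP = GPP - Ra = 984 - 376 = 608 g C/m^2/yr

608 g C/m^2/yr


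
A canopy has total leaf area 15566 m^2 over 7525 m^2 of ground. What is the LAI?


LAI = 15566 / 7525 = 2.0686 ≈ 2.07

2.07


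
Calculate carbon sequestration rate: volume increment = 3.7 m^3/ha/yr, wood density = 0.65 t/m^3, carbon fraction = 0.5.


C = 3.7 * 0.65 * 0.5 = 1.2025 ≈ 1.20 t C/ha/yr

1.20 t C/ha/yr


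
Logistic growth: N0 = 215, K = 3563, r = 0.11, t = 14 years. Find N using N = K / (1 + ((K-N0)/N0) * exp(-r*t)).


(K - N0)/N0 = (3563 - 215)/215 = 3348/215 = 15.5721
r*t = 0.11 * 14 = 1.54; exp(-1.54) = 0.214381
15.5721 * 0.214381 = 3.33836
1 + 3.33836 = 4.33836
N = 3563 / 4.33836 = 821.278 ≈ 821

821


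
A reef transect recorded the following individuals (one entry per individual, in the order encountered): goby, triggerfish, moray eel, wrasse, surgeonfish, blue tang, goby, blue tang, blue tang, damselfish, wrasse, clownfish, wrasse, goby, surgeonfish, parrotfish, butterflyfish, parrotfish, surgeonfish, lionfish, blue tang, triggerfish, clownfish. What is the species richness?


Total individuals logged = 23
Distinct species (count of individuals): goby (3), triggerfish (2), moray eel (1), wrasse (3), surgeonfish (3), blue tang (4), damselfish (1), clownfish (2), parrotfish (2), butterflyfish (1), lionfish (1)
Species richness = number of distinct species = 11

11


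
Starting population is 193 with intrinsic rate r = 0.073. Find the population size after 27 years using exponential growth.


r*t = 0.073 * 27 = 1.971
exp(1.971) = 7.17785
N = 193 * 7.17785 = 1385.33 ≈ 1385

1385


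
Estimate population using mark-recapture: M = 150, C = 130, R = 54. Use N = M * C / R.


N = M * C / R = 150 * 130 / 54 = 19500 / 54 = 361.11 ≈ 361

361 individuals


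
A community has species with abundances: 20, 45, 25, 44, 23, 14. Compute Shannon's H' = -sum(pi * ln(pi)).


Total N = 20 + 45 + 25 + 44 + 23 + 14 = 171
Per-species terms:
  p = 20/171 = 0.116959; ln(p) = -2.145932; p*ln(p) = 0.116959 * (-2.145932) = -0.250986
  p = 45/171 = 0.263158; ln(p) = -1.335001; p*ln(p) = 0.263158 * (-1.335001) = -0.351316
  p = 25/171 = 0.146199; ln(p) = -1.922787; p*ln(p) = 0.146199 * (-1.922787) = -0.281110
  p = 44/171 = 0.257310; ln(p) = -1.357474; p*ln(p) = 0.257310 * (-1.357474) = -0.349292
  p = 23/171 = 0.134503; ln(p) = -2.006169; p*ln(p) = 0.134503 * (-2.006169) = -0.269836
  p = 14/171 = 0.081871; ln(p) = -2.502610; p*ln(p) = 0.081871 * (-2.502610) = -0.204891
sum(p*ln(p)) = (-0.250986) + (-0.351316) + (-0.281110) + (-0.349292) + (-0.269836) + (-0.204891) = -1.707431
H' = -(-1.707431) = 1.707431 ≈ 1.7074

1.7074


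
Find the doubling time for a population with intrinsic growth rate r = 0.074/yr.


td = ln(2) / 0.074 = 0.693147 / 0.074 = 9.36685 ≈ 9.4 years

9.4 years


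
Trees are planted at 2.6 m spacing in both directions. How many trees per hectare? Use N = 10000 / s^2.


N = 10000 / 2.6^2 = 10000 / 6.76 = 1479.29 ≈ 1479 trees/ha

1479 trees/ha


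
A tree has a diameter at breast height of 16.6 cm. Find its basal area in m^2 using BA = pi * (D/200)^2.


D/200 = 16.6/200 = 0.083 m
(D/200)^2 = 0.083^2 = 0.006889
BA = 3.141593 * 0.006889 = 0.0216424 ≈ 0.0216 m^2

0.0216 m^2


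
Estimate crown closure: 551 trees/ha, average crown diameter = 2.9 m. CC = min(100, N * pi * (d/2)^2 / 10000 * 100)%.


(d/2)^2 = (2.9/2)^2 = 1.45^2 = 2.1025
Crown area = 3.141593 * 2.1025 = 6.60520 m^2
N * area / 10000 * 100 = 551 * 6.60520 / 10000 * 100 = 36.3947
CC = min(100, 36.3947) = 36.3947 ≈ 36.4%

36.4%


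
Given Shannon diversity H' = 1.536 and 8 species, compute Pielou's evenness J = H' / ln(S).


ln(8) = 2.07944
J = H' / ln(S) = 1.536 / 2.07944 = 0.738660 ≈ 0.7387

0.7387


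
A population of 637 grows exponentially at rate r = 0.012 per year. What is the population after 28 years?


r*t = 0.012 * 28 = 0.336
exp(0.336) = 1.39934
N = 637 * 1.39934 = 891.380 ≈ 891

891


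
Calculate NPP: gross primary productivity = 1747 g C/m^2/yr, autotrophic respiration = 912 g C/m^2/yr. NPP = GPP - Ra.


NPP = GPP - Ra = 1747 - 912 = 835 g C/m^2/yr

835 g C/m^2/yr


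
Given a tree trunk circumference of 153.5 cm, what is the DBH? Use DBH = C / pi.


DBH = C / pi = 153.5 / 3.141593 = 48.8606 ≈ 48.86 cm

48.86 cm


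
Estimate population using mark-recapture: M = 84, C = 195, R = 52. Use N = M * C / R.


N = M * C / R = 84 * 195 / 52 = 16380 / 52 = 315

315 individuals


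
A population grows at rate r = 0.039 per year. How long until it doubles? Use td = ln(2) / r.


td = ln(2) / 0.039 = 0.693147 / 0.039 = 17.7730 ≈ 17.8 years

17.8 years


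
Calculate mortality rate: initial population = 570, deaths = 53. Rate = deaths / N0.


Mortality rate = 53 / 570 = 0.092982 ≈ 0.0930

0.0930


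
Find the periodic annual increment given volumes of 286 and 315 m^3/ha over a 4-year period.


PAI = (V2 - V1) / period = (315 - 286) / 4 = 29 / 4 = 7.25 m^3/ha/yr

7.25 m^3/ha/yr


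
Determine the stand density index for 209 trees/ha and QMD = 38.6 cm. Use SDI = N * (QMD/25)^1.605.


QMD/25 = 38.6/25 = 1.544
(1.544)^1.605 = exp(1.605 * ln(1.544)) = exp(1.605 * 0.434376) = exp(0.697173) = 2.00807
SDI = 209 * 2.00807 = 419.687 ≈ 420

420


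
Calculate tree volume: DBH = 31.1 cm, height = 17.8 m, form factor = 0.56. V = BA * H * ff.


(D/200)^2 = (31.1/200)^2 = 0.1555^2 = 0.02418025
BA = 3.141593 * 0.02418025 = 0.0759645 m^2
V = 0.0759645 * 17.8 * 0.56 = 0.757214 ≈ 0.757 m^3

0.757 m^3


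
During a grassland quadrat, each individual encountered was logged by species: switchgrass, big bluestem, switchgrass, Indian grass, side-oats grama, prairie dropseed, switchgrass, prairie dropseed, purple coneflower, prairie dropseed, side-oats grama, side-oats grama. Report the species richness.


Total individuals logged = 12
Distinct species (count of individuals): switchgrass (3), big bluestem (1), Indian grass (1), side-oats grama (3), prairie dropseed (3), purple coneflower (1)
Species richness = number of distinct species = 6

6


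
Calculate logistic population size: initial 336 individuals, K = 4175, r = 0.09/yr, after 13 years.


(K - N0)/N0 = (4175 - 336)/336 = 3839/336 = 11.4256
r*t = 0.09 * 13 = 1.17; exp(-1.17) = 0.310367
11.4256 * 0.310367 = 3.54613
1 + 3.54613 = 4.54613
N = 4175 / 4.54613 = 918.364 ≈ 918

918


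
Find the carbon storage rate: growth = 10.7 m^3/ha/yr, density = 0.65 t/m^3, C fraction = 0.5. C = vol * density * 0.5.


C = 10.7 * 0.65 * 0.5 = 3.4775 ≈ 3.48 t C/ha/yr

3.48 t C/ha/yr


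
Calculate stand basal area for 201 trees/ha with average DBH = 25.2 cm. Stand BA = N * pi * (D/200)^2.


(D/200)^2 = (25.2/200)^2 = 0.126^2 = 0.015876
Individual BA = 3.141593 * 0.015876 = 0.0498759 m^2
Stand BA = 201 * 0.0498759 = 10.0251 ≈ 10.03 m^2/ha

10.03 m^2/ha


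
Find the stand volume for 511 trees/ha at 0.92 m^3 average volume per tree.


V_stand = 511 * 0.92 = 470.12 ≈ 470.1 m^3/ha

470.1 m^3/ha


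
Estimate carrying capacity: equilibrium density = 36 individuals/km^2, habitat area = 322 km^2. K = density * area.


K = 36 * 322 = 11592 individuals

11592 individuals


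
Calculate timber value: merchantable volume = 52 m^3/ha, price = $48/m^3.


Value = 52 * 48 = $2496/ha

$2496/ha


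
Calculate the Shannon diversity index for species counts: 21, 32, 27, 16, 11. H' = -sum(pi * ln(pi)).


Total N = 21 + 32 + 27 + 16 + 11 = 107
Per-species terms:
  p = 21/107 = 0.196262; ln(p) = -1.628305; p*ln(p) = 0.196262 * (-1.628305) = -0.319574
  p = 32/107 = 0.299065; ln(p) = -1.207094; p*ln(p) = 0.299065 * (-1.207094) = -0.361000
  p = 27/107 = 0.252336; ln(p) = -1.376994; p*ln(p) = 0.252336 * (-1.376994) = -0.347465
  p = 16/107 = 0.149533; ln(p) = -1.900238; p*ln(p) = 0.149533 * (-1.900238) = -0.284148
  p = 11/107 = 0.102804; ln(p) = -2.274931; p*ln(p) = 0.102804 * (-2.274931) = -0.233872
sum(p*ln(p)) = (-0.319574) + (-0.361000) + (-0.347465) + (-0.284148) + (-0.233872) = -1.546059
H' = -(-1.546059) = 1.546059 ≈ 1.5461

1.5461


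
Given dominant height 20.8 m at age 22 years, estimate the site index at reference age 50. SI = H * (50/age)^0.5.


50/22 = 2.27273
(2.27273)^0.5 = 1.50756
SI = 20.8 * 1.50756 = 31.3572 ≈ 31.4 m

31.4 m


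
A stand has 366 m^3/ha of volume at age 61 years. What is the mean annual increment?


MAI = 366 / 61 = 6.00 m^3/ha/yr

6.00 m^3/ha/yr


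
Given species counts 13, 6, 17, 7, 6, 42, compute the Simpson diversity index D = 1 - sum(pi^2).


Total N = 13 + 6 + 17 + 7 + 6 + 42 = 91
Per-species terms:
  p = 13/91 = 0.142857; p^2 = 0.142857^2 = 0.020408
  p = 6/91 = 0.065934; p^2 = 0.065934^2 = 0.004347
  p = 17/91 = 0.186813; p^2 = 0.186813^2 = 0.034899
  p = 7/91 = 0.076923; p^2 = 0.076923^2 = 0.005917
  p = 6/91 = 0.065934; p^2 = 0.065934^2 = 0.004347
  p = 42/91 = 0.461538; p^2 = 0.461538^2 = 0.213017
sum(p^2) = 0.020408 + 0.004347 + 0.034899 + 0.005917 + 0.004347 + 0.213017 = 0.282935
D = 1 - 0.282935 = 0.717065 ≈ 0.7171

0.7171


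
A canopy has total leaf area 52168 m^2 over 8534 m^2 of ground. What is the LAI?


LAI = 52168 / 8534 = 6.1130 ≈ 6.11

6.11


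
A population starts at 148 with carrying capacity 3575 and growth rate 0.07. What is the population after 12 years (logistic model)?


(K - N0)/N0 = (3575 - 148)/148 = 3427/148 = 23.1554
r*t = 0.07 * 12 = 0.84; exp(-0.84) = 0.431711
23.1554 * 0.431711 = 9.99644
1 + 9.99644 = 10.9964
N = 3575 / 10.9964 = 325.106 ≈ 325

325


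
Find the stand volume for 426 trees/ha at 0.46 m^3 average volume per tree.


V_stand = 426 * 0.46 = 195.96 ≈ 196.0 m^3/ha

196.0 m^3/ha


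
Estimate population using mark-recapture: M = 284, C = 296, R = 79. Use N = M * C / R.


N = M * C / R = 284 * 296 / 79 = 84064 / 79 = 1064.10 ≈ 1064

1064 individuals


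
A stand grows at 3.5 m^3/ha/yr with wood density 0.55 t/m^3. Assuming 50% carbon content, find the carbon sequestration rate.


C = 3.5 * 0.55 * 0.5 = 0.9625 ≈ 0.96 t C/ha/yr

0.96 t C/ha/yr


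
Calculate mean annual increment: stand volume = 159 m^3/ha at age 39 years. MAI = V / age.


MAI = 159 / 39 = 4.0769 ≈ 4.08 m^3/ha/yr

4.08 m^3/ha/yr


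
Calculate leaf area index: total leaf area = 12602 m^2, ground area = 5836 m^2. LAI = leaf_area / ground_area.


LAI = 12602 / 5836 = 2.1594 ≈ 2.16

2.16


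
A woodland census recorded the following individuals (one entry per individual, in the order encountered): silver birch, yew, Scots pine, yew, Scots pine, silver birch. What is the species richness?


Total individuals logged = 6
Distinct species (count of individuals): silver birch (2), yew (2), Scots pine (2)
Species richness = number of distinct species = 3

3


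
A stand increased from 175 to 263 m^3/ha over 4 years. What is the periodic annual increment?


PAI = (V2 - V1) / period = (263 - 175) / 4 = 88 / 4 = 22.00 m^3/ha/yr

22.00 m^3/ha/yr


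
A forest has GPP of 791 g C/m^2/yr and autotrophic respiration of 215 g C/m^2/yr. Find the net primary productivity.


NPP = GPP - Ra = 791 - 215 = 576 g C/m^2/yr

576 g C/m^2/yr


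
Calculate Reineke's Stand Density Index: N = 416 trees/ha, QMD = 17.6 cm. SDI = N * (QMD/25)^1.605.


QMD/25 = 17.6/25 = 0.704
(0.704)^1.605 = exp(1.605 * ln(0.704)) = exp(1.605 * (-0.350977)) = exp(-0.563318) = 0.569317
SDI = 416 * 0.569317 = 236.836 ≈ 237

237


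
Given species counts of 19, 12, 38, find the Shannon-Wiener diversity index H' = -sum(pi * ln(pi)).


Total N = 19 + 12 + 38 = 69
Per-species terms:
  p = 19/69 = 0.275362; ln(p) = -1.289669; p*ln(p) = 0.275362 * (-1.289669) = -0.355126
  p = 12/69 = 0.173913; ln(p) = -1.749200; p*ln(p) = 0.173913 * (-1.749200) = -0.304209
  p = 38/69 = 0.550725; ln(p) = -0.596520; p*ln(p) = 0.550725 * (-0.596520) = -0.328518
sum(p*ln(p)) = (-0.355126) + (-0.304209) + (-0.328518) = -0.987853
H' = -(-0.987853) = 0.987853 ≈ 0.9879

0.9879


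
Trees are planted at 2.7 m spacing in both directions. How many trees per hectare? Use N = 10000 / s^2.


N = 10000 / 2.7^2 = 10000 / 7.29 = 1371.74 ≈ 1372 trees/ha

1372 trees/ha


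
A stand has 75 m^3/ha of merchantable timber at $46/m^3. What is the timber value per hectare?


Value = 75 * 46 = $3450/ha

$3450/ha


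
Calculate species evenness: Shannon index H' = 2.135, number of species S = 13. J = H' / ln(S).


ln(13) = 2.56495
J = H' / ln(S) = 2.135 / 2.56495 = 0.832375 ≈ 0.8324

0.8324


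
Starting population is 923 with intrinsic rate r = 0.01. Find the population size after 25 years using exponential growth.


r*t = 0.01 * 25 = 0.25
exp(0.25) = 1.28403
N = 923 * 1.28403 = 1185.16 ≈ 1185

1185


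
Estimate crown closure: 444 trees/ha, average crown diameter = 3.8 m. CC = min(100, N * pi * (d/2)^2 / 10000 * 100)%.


(d/2)^2 = (3.8/2)^2 = 1.9^2 = 3.61
Crown area = 3.141593 * 3.61 = 11.3412 m^2
N * area / 10000 * 100 = 444 * 11.3412 / 10000 * 100 = 50.3549
CC = min(100, 50.3549) = 50.3549 ≈ 50.4%

50.4%


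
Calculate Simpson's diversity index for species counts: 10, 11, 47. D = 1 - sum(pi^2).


Total N = 10 + 11 + 47 = 68
Per-species terms:
  p = 10/68 = 0.147059; p^2 = 0.147059^2 = 0.021626
  p = 11/68 = 0.161765; p^2 = 0.161765^2 = 0.026168
  p = 47/68 = 0.691176; p^2 = 0.691176^2 = 0.477724
sum(p^2) = 0.021626 + 0.026168 + 0.477724 = 0.525518
D = 1 - 0.525518 = 0.474482 ≈ 0.4745

0.4745


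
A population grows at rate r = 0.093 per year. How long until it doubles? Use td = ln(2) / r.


td = ln(2) / 0.093 = 0.693147 / 0.093 = 7.45319 ≈ 7.5 years

7.5 years


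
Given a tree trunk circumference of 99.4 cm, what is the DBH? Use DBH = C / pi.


DBH = C / pi = 99.4 / 3.141593 = 31.6400 ≈ 31.64 cm

31.64 cm


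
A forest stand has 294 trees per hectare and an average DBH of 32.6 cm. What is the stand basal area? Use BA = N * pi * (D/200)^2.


(D/200)^2 = (32.6/200)^2 = 0.163^2 = 0.026569
Individual BA = 3.141593 * 0.026569 = 0.0834690 m^2
Stand BA = 294 * 0.0834690 = 24.5399 ≈ 24.54 m^2/ha

24.54 m^2/ha


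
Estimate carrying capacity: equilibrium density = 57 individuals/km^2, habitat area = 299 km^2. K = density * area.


K = 57 * 299 = 17043 individuals

17043 individuals


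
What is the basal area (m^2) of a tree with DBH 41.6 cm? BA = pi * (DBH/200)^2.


D/200 = 41.6/200 = 0.208 m
(D/200)^2 = 0.208^2 = 0.043264
BA = 3.141593 * 0.043264 = 0.135918 ≈ 0.1359 m^2

0.1359 m^2


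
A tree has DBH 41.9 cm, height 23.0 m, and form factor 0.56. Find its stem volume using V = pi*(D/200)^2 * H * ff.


(D/200)^2 = (41.9/200)^2 = 0.2095^2 = 0.04389025
BA = 3.141593 * 0.04389025 = 0.137885 m^2
V = 0.137885 * 23.0 * 0.56 = 1.77596 ≈ 1.776 m^3

1.776 m^3


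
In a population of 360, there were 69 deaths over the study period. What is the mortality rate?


Mortality rate = 69 / 360 = 0.191667 ≈ 0.1917

0.1917


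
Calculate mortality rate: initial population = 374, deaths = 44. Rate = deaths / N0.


Mortality rate = 44 / 374 = 0.117647 ≈ 0.1176

0.1176


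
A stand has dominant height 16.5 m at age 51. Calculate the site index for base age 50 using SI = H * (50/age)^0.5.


50/51 = 0.980392
(0.980392)^0.5 = 0.990147
SI = 16.5 * 0.990147 = 16.3374 ≈ 16.3 m

16.3 m


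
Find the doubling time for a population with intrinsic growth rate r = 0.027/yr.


td = ln(2) / 0.027 = 0.693147 / 0.027 = 25.6721 ≈ 25.7 years

25.7 years


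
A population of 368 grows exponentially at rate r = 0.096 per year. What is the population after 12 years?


r*t = 0.096 * 12 = 1.152
exp(1.152) = 3.16452
N = 368 * 3.16452 = 1164.54 ≈ 1165

1165


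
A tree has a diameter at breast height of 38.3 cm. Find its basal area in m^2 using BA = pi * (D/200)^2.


D/200 = 38.3/200 = 0.1915 m
(D/200)^2 = 0.1915^2 = 0.03667225
BA = 3.141593 * 0.03667225 = 0.115209 ≈ 0.1152 m^2

0.1152 m^2


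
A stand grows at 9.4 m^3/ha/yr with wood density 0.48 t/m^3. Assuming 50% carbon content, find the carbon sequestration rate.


C = 9.4 * 0.48 * 0.5 = 2.256 ≈ 2.26 t C/ha/yr

2.26 t C/ha/yr


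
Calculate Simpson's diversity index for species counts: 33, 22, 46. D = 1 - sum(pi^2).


Total N = 33 + 22 + 46 = 101
Per-species terms:
  p = 33/101 = 0.326733; p^2 = 0.326733^2 = 0.106754
  p = 22/101 = 0.217822; p^2 = 0.217822^2 = 0.047446
  p = 46/101 = 0.455446; p^2 = 0.455446^2 = 0.207431
sum(p^2) = 0.106754 + 0.047446 + 0.207431 = 0.361631
D = 1 - 0.361631 = 0.638369 ≈ 0.6384

0.6384


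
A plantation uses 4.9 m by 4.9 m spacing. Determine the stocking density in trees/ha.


N = 10000 / 4.9^2 = 10000 / 24.01 = 416.493 ≈ 416 trees/ha

416 trees/ha


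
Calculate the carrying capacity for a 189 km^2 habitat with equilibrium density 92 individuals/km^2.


K = 92 * 189 = 17388 individuals

17388 individuals


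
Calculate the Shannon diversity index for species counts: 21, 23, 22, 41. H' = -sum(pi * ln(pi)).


Total N = 21 + 23 + 22 + 41 = 107
Per-species terms:
  p = 21/107 = 0.196262; ln(p) = -1.628305; p*ln(p) = 0.196262 * (-1.628305) = -0.319574
  p = 23/107 = 0.214953; ln(p) = -1.537336; p*ln(p) = 0.214953 * (-1.537336) = -0.330455
  p = 22/107 = 0.205607; ln(p) = -1.581789; p*ln(p) = 0.205607 * (-1.581789) = -0.325227
  p = 41/107 = 0.383178; ln(p) = -0.959256; p*ln(p) = 0.383178 * (-0.959256) = -0.367566
sum(p*ln(p)) = (-0.319574) + (-0.330455) + (-0.325227) + (-0.367566) = -1.342822
H' = -(-1.342822) = 1.342822 ≈ 1.3428

1.3428


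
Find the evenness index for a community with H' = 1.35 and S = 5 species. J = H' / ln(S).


ln(5) = 1.60944
J = H' / ln(S) = 1.35 / 1.60944 = 0.838801 ≈ 0.8388

0.8388


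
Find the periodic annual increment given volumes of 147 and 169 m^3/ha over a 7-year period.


PAI = (V2 - V1) / period = (169 - 147) / 7 = 22 / 7 = 3.1429 ≈ 3.14 m^3/ha/yr

3.14 m^3/ha/yr


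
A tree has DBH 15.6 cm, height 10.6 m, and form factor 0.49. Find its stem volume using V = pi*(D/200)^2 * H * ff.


(D/200)^2 = (15.6/200)^2 = 0.078^2 = 0.006084
BA = 3.141593 * 0.006084 = 0.0191135 m^2
V = 0.0191135 * 10.6 * 0.49 = 0.0992755 ≈ 0.099 m^3

0.099 m^3


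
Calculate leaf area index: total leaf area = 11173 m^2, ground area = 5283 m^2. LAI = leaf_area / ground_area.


LAI = 11173 / 5283 = 2.1149 ≈ 2.11

2.11


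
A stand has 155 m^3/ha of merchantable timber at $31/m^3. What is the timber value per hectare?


Value = 155 * 31 = $4805/ha

$4805/ha


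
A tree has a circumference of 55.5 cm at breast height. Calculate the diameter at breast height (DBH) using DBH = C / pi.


DBH = C / pi = 55.5 / 3.141593 = 17.6662 ≈ 17.67 cm

17.67 cm


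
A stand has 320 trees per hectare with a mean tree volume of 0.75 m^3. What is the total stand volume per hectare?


V_stand = 320 * 0.75 = 240.0 m^3/ha

240.0 m^3/ha


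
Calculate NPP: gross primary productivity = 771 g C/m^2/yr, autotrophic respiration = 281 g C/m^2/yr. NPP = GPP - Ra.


NPP = GPP - Ra = 771 - 281 = 490 g C/m^2/yr

490 g C/m^2/yr


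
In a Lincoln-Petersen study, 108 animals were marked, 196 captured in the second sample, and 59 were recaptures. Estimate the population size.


N = M * C / R = 108 * 196 / 59 = 21168 / 59 = 358.78 ≈ 359

359 individuals


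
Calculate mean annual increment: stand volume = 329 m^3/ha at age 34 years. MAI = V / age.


MAI = 329 / 34 = 9.6765 ≈ 9.68 m^3/ha/yr

9.68 m^3/ha/yr


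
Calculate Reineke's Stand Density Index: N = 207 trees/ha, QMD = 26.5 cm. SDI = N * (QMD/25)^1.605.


QMD/25 = 26.5/25 = 1.06
(1.06)^1.605 = exp(1.605 * ln(1.06)) = exp(1.605 * 0.0582689) = exp(0.0935216) = 1.09803
SDI = 207 * 1.09803 = 227.292 ≈ 227

227


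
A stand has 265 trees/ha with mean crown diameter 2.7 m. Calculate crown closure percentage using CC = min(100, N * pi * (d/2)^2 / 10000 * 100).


(d/2)^2 = (2.7/2)^2 = 1.35^2 = 1.8225
Crown area = 3.141593 * 1.8225 = 5.72555 m^2
N * area / 10000 * 100 = 265 * 5.72555 / 10000 * 100 = 15.1727
CC = min(100, 15.1727) = 15.1727 ≈ 15.2%

15.2%


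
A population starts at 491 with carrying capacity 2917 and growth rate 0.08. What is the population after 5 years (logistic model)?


(K - N0)/N0 = (2917 - 491)/491 = 2426/491 = 4.94094
r*t = 0.08 * 5 = 0.4; exp(-0.4) = 0.670320
4.94094 * 0.670320 = 3.31201
1 + 3.31201 = 4.31201
N = 2917 / 4.31201 = 676.483 ≈ 676

676


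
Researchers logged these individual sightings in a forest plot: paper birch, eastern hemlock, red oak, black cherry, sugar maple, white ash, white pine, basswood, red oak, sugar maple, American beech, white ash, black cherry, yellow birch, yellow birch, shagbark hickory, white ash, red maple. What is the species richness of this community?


Total individuals logged = 18
Distinct species (count of individuals): paper birch (1), eastern hemlock (1), red oak (2), black cherry (2), sugar maple (2), white ash (3), white pine (1), basswood (1), American beech (1), yellow birch (2), shagbark hickory (1), red maple (1)
Species richness = number of distinct species = 12

12


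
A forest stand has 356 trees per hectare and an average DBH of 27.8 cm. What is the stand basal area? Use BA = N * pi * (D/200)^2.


(D/200)^2 = (27.8/200)^2 = 0.139^2 = 0.019321
Individual BA = 3.141593 * 0.019321 = 0.0606987 m^2
Stand BA = 356 * 0.0606987 = 21.6087 ≈ 21.61 m^2/ha

21.61 m^2/ha


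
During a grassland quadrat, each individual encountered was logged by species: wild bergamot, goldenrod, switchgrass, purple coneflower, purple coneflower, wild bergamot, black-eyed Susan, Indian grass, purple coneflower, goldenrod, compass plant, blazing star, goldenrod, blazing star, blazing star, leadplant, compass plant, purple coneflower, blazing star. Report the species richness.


Total individuals logged = 19
Distinct species (count of individuals): wild bergamot (2), goldenrod (3), switchgrass (1), purple coneflower (4), black-eyed Susan (1), Indian grass (1), compass plant (2), blazing star (4), leadplant (1)
Species richness = number of distinct species = 9

9


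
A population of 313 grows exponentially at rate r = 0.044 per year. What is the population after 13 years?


r*t = 0.044 * 13 = 0.572
exp(0.572) = 1.77181
N = 313 * 1.77181 = 554.577 ≈ 555

555


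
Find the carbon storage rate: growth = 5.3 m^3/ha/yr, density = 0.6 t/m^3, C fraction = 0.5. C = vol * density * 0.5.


C = 5.3 * 0.6 * 0.5 = 1.59 t C/ha/yr

1.59 t C/ha/yr


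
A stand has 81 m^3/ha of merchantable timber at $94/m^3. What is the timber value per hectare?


Value = 81 * 94 = $7614/ha

$7614/ha


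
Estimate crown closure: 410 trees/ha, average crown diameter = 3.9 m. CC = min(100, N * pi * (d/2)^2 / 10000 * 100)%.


(d/2)^2 = (3.9/2)^2 = 1.95^2 = 3.8025
Crown area = 3.141593 * 3.8025 = 11.9459 m^2
N * area / 10000 * 100 = 410 * 11.9459 / 10000 * 100 = 48.9782
CC = min(100, 48.9782) = 48.9782 ≈ 49.0%

49.0%


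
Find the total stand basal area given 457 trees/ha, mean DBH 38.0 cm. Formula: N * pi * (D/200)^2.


(D/200)^2 = (38.0/200)^2 = 0.19^2 = 0.0361
Individual BA = 3.141593 * 0.0361 = 0.113412 m^2
Stand BA = 457 * 0.113412 = 51.8293 ≈ 51.83 m^2/ha

51.83 m^2/ha


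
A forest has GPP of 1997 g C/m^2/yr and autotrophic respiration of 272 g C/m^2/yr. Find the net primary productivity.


NPP = GPP - Ra = 1997 - 272 = 1725 g C/m^2/yr

1725 g C/m^2/yr


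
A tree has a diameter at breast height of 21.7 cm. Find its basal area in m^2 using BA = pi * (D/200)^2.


D/200 = 21.7/200 = 0.1085 m
(D/200)^2 = 0.1085^2 = 0.01177225
BA = 3.141593 * 0.01177225 = 0.0369836 ≈ 0.0370 m^2

0.0370 m^2


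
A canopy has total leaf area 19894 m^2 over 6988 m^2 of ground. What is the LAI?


LAI = 19894 / 6988 = 2.8469 ≈ 2.85

2.85


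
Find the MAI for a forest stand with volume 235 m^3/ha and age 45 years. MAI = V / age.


MAI = 235 / 45 = 5.2222 ≈ 5.22 m^3/ha/yr

5.22 m^3/ha/yr


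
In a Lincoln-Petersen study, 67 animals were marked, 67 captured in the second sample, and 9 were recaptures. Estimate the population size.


N = M * C / R = 67 * 67 / 9 = 4489 / 9 = 498.78 ≈ 499

499 individuals


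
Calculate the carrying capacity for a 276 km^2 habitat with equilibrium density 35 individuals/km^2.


K = 35 * 276 = 9660 individuals

9660 individuals


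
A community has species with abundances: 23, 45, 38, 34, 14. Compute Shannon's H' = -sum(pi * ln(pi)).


Total N = 23 + 45 + 38 + 34 + 14 = 154
Per-species terms:
  p = 23/154 = 0.149351; ln(p) = -1.901456; p*ln(p) = 0.149351 * (-1.901456) = -0.283984
  p = 45/154 = 0.292208; ln(p) = -1.230289; p*ln(p) = 0.292208 * (-1.230289) = -0.359500
  p = 38/154 = 0.246753; ln(p) = -1.399367; p*ln(p) = 0.246753 * (-1.399367) = -0.345298
  p = 34/154 = 0.220779; ln(p) = -1.510593; p*ln(p) = 0.220779 * (-1.510593) = -0.333507
  p = 14/154 = 0.090909; ln(p) = -2.397896; p*ln(p) = 0.090909 * (-2.397896) = -0.217990
sum(p*ln(p)) = (-0.283984) + (-0.359500) + (-0.345298) + (-0.333507) + (-0.217990) = -1.540279
H' = -(-1.540279) = 1.540279 ≈ 1.5403

1.5403


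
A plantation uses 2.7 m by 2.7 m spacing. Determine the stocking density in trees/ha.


N = 10000 / 2.7^2 = 10000 / 7.29 = 1371.74 ≈ 1372 trees/ha

1372 trees/ha


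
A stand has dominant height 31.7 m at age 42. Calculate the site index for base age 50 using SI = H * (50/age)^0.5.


50/42 = 1.19048
(1.19048)^0.5 = 1.09109
SI = 31.7 * 1.09109 = 34.5876 ≈ 34.6 m

34.6 m


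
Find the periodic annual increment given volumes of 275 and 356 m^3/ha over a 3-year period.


PAI = (V2 - V1) / period = (356 - 275) / 3 = 81 / 3 = 27.00 m^3/ha/yr

27.00 m^3/ha/yr


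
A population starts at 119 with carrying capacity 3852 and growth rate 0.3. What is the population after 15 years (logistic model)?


(K - N0)/N0 = (3852 - 119)/119 = 3733/119 = 31.3697
r*t = 0.3 * 15 = 4.5; exp(-4.5) = 0.0111090
31.3697 * 0.0111090 = 0.348486
1 + 0.348486 = 1.34849
N = 3852 / 1.34849 = 2856.53 ≈ 2857

2857


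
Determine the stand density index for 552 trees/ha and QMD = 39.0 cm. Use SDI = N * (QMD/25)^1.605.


QMD/25 = 39.0/25 = 1.56
(1.56)^1.605 = exp(1.605 * ln(1.56)) = exp(1.605 * 0.444686) = exp(0.713721) = 2.04157
SDI = 552 * 2.04157 = 1126.95 ≈ 1127

1127


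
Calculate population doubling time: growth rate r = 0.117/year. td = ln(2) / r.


td = ln(2) / 0.117 = 0.693147 / 0.117 = 5.92433 ≈ 5.9 years

5.9 years


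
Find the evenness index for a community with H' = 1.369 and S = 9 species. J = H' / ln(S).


ln(9) = 2.19722
J = H' / ln(S) = 1.369 / 2.19722 = 0.623060 ≈ 0.6231

0.6231


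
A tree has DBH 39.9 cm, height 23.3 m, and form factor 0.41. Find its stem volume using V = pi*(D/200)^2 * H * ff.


(D/200)^2 = (39.9/200)^2 = 0.1995^2 = 0.03980025
BA = 3.141593 * 0.03980025 = 0.125036 m^2
V = 0.125036 * 23.3 * 0.41 = 1.19447 ≈ 1.194 m^3

1.194 m^3


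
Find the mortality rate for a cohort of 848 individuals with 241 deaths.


Mortality rate = 241 / 848 = 0.284198 ≈ 0.2842

0.2842


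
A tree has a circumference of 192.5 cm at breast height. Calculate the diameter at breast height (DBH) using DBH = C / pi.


DBH = C / pi = 192.5 / 3.141593 = 61.2746 ≈ 61.27 cm

61.27 cm


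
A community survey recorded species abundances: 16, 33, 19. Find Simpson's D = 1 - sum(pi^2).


Total N = 16 + 33 + 19 = 68
Per-species terms:
  p = 16/68 = 0.235294; p^2 = 0.235294^2 = 0.055363
  p = 33/68 = 0.485294; p^2 = 0.485294^2 = 0.235510
  p = 19/68 = 0.279412; p^2 = 0.279412^2 = 0.078071
sum(p^2) = 0.055363 + 0.235510 + 0.078071 = 0.368944
D = 1 - 0.368944 = 0.631056 ≈ 0.6311

0.6311


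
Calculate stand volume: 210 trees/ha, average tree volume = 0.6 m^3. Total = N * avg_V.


V_stand = 210 * 0.6 = 126.0 m^3/ha

126.0 m^3/ha


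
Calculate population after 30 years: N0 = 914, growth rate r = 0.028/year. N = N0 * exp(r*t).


r*t = 0.028 * 30 = 0.84
exp(0.84) = 2.31637
N = 914 * 2.31637 = 2117.16 ≈ 2117

2117


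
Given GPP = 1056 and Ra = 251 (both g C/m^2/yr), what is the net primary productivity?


NPP = GPP - Ra = 1056 - 251 = 805 g C/m^2/yr

805 g C/m^2/yr


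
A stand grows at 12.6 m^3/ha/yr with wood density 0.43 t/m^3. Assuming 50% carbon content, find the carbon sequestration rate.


C = 12.6 * 0.43 * 0.5 = 2.709 ≈ 2.71 t C/ha/yr

2.71 t C/ha/yr


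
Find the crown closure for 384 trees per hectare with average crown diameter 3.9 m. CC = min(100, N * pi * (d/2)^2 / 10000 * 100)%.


(d/2)^2 = (3.9/2)^2 = 1.95^2 = 3.8025
Crown area = 3.141593 * 3.8025 = 11.9459 m^2
N * area / 10000 * 100 = 384 * 11.9459 / 10000 * 100 = 45.8723
CC = min(100, 45.8723) = 45.8723 ≈ 45.9%

45.9%


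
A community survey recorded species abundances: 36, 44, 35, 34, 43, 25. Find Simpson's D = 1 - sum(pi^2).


Total N = 36 + 44 + 35 + 34 + 43 + 25 = 217
Per-species terms:
  p = 36/217 = 0.165899; p^2 = 0.165899^2 = 0.027522
  p = 44/217 = 0.202765; p^2 = 0.202765^2 = 0.041114
  p = 35/217 = 0.161290; p^2 = 0.161290^2 = 0.026014
  p = 34/217 = 0.156682; p^2 = 0.156682^2 = 0.024549
  p = 43/217 = 0.198157; p^2 = 0.198157^2 = 0.039266
  p = 25/217 = 0.115207; p^2 = 0.115207^2 = 0.013273
sum(p^2) = 0.027522 + 0.041114 + 0.026014 + 0.024549 + 0.039266 + 0.013273 = 0.171738
D = 1 - 0.171738 = 0.828262 ≈ 0.8283

0.8283


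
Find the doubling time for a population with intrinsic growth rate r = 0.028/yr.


td = ln(2) / 0.028 = 0.693147 / 0.028 = 24.7553 ≈ 24.8 years

24.8 years


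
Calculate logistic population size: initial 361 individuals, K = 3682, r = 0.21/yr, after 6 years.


(K - N0)/N0 = (3682 - 361)/361 = 3321/361 = 9.19945
r*t = 0.21 * 6 = 1.26; exp(-1.26) = 0.283654
9.19945 * 0.283654 = 2.60946
1 + 2.60946 = 3.60946
N = 3682 / 3.60946 = 1020.10 ≈ 1020

1020


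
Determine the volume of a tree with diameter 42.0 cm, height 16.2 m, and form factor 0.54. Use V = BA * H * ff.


(D/200)^2 = (42.0/200)^2 = 0.21^2 = 0.0441
BA = 3.141593 * 0.0441 = 0.138544 m^2
V = 0.138544 * 16.2 * 0.54 = 1.21198 ≈ 1.212 m^3

1.212 m^3


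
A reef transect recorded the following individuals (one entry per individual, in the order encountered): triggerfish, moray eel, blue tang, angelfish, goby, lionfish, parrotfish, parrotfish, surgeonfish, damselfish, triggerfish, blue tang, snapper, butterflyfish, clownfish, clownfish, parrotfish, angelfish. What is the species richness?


Total individuals logged = 18
Distinct species (count of individuals): triggerfish (2), moray eel (1), blue tang (2), angelfish (2), goby (1), lionfish (1), parrotfish (3), surgeonfish (1), damselfish (1), snapper (1), butterflyfish (1), clownfish (2)
Species richness = number of distinct species = 12

12


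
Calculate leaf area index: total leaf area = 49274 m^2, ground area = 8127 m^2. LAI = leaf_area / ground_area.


LAI = 49274 / 8127 = 6.0630 ≈ 6.06

6.06


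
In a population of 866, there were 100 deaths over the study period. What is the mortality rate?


Mortality rate = 100 / 866 = 0.115473 ≈ 0.1155

0.1155


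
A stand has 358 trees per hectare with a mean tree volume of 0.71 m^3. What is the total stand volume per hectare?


V_stand = 358 * 0.71 = 254.18 ≈ 254.2 m^3/ha

254.2 m^3/ha
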